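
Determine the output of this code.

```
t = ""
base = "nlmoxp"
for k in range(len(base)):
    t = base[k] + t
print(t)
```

pxomln

k=0: prepend 'n' → 'n'
k=1: prepend 'l' → 'ln'
k=2: prepend 'm' → 'mln'
k=3: prepend 'o' → 'omln'
k=4: prepend 'x' → 'xomln'
k=5: prepend 'p' → 'pxomln'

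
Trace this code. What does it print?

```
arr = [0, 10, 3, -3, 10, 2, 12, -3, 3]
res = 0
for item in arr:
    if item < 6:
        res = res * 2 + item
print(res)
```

item=0: <6, res = 0*2+0 = 0
item=10: not <6
item=3: <6, res = 0*2+3 = 3
item=-3: <6, res = 3*2+(-3) = 3
item=10: not <6
item=2: <6, res = 3*2+2 = 8
item=12: not <6
item=-3: <6, res = 8*2+(-3) = 13
item=3: <6, res = 13*2+3 = 29

29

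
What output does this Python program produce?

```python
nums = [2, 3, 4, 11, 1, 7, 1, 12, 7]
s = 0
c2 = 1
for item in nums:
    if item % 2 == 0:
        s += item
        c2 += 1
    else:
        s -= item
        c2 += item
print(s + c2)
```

item=2: even, s = 0+2 = 2; c2=2
item=3: not even, s = 2-3 = -1; c2=5
item=4: even, s = (-1)+4 = 3; c2=6
item=11: not even, s = 3-11 = -8; c2=17
item=1: not even, s = (-8)-1 = -9; c2=18
item=7: not even, s = (-9)-7 = -16; c2=25
item=1: not even, s = (-16)-1 = -17; c2=26
item=12: even, s = (-17)+12 = -5; c2=27
item=7: not even, s = (-5)-7 = -12; c2=34
s+c2 = (-12)+34 = 22

22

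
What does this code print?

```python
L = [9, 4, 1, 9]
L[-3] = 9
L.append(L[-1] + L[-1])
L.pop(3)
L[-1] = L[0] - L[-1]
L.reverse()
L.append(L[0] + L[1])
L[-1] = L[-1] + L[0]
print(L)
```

[-9, 1, 9, 9, -17]

L[-3] = 9 → [9, 9, 1, 9]
append L[-1]+L[-1] = 9+9 = 18 → [9, 9, 1, 9, 18]
pop(3) removes 9 → [9, 9, 1, 18]
L[-1] = L[0]-L[-1] = 9-18 = -9 → [9, 9, 1, -9]
reverse → [-9, 1, 9, 9]
append L[0]+L[1] = (-9)+1 = -8 → [-9, 1, 9, 9, -8]
L[-1] = L[-1]+L[0] = (-8)+(-9) = -17 → [-9, 1, 9, 9, -17]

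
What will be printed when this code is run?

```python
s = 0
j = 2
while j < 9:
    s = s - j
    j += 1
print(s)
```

-35

j=2: s = 0-2 = -2
j=3: s = (-2)-3 = -5
j=4: s = (-5)-4 = -9
j=5: s = (-9)-5 = -14
j=6: s = (-14)-6 = -20
j=7: s = (-20)-7 = -27
j=8: s = (-27)-8 = -35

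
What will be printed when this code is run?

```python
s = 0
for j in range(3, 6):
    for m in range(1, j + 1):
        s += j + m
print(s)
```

j=3,m=1: s = 0+4 = 4
j=3,m=2: s = 4+5 = 9
j=3,m=3: s = 9+6 = 15
j=4,m=1: s = 15+5 = 20
j=4,m=2: s = 20+6 = 26
j=4,m=3: s = 26+7 = 33
j=4,m=4: s = 33+8 = 41
j=5,m=1: s = 41+6 = 47
j=5,m=2: s = 47+7 = 54
j=5,m=3: s = 54+8 = 62
j=5,m=4: s = 62+9 = 71
j=5,m=5: s = 71+10 = 81

81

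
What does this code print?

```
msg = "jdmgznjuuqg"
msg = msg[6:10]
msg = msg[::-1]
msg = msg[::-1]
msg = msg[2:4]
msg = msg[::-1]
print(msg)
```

slice [6:10] → 'juuq'
reverse → 'quuj'
reverse → 'juuq'
slice [2:4] → 'uq'
reverse → 'qu'

qu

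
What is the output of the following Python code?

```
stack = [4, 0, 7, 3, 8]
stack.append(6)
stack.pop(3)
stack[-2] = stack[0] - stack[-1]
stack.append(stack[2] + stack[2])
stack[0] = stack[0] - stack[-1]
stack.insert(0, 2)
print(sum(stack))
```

17

append 6 → [4, 0, 7, 3, 8, 6]
pop(3) removes 3 → [4, 0, 7, 8, 6]
stack[-2] = stack[0]-stack[-1] = 4-6 = -2 → [4, 0, 7, -2, 6]
append stack[2]+stack[2] = 7+7 = 14 → [4, 0, 7, -2, 6, 14]
stack[0] = stack[0]-stack[-1] = 4-14 = -10 → [-10, 0, 7, -2, 6, 14]
insert 2 at 0 → [2, -10, 0, 7, -2, 6, 14]
sum = 17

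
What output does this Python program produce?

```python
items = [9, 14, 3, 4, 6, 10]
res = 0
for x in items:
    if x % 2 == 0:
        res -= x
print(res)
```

x=9: not even
x=14: even, res = 0-14 = -14
x=3: not even
x=4: even, res = (-14)-4 = -18
x=6: even, res = (-18)-6 = -24
x=10: even, res = (-24)-10 = -34

-34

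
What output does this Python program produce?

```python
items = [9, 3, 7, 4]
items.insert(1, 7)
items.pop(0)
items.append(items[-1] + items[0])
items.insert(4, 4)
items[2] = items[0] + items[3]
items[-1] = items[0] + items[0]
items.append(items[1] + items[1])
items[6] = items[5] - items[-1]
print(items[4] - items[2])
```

insert 7 at 1 → [9, 7, 3, 7, 4]
pop(0) removes 9 → [7, 3, 7, 4]
append items[-1]+items[0] = 4+7 = 11 → [7, 3, 7, 4, 11]
insert 4 at 4 → [7, 3, 7, 4, 4, 11]
items[2] = items[0]+items[3] = 7+4 = 11 → [7, 3, 11, 4, 4, 11]
items[-1] = items[0]+items[0] = 7+7 = 14 → [7, 3, 11, 4, 4, 14]
append items[1]+items[1] = 3+3 = 6 → [7, 3, 11, 4, 4, 14, 6]
items[6] = items[5]-items[-1] = 14-6 = 8 → [7, 3, 11, 4, 4, 14, 8]
items[4]-items[2] = 4-11 = -7

-7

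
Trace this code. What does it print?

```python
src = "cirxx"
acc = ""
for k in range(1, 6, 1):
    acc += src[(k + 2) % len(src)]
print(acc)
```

xxcir

k=1: add src[3]='x' → 'x'
k=2: add src[4]='x' → 'xx'
k=3: add src[0]='c' → 'xxc'
k=4: add src[1]='i' → 'xxci'
k=5: add src[2]='r' → 'xxcir'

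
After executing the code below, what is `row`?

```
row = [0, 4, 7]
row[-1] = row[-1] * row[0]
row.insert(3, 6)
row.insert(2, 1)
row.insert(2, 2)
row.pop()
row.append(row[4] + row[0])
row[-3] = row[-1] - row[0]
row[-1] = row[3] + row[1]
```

[0, 4, 2, 0, 0, 4]

row[-1] = row[-1]*row[0] = 7*0 = 0 → [0, 4, 0]
insert 6 at 3 → [0, 4, 0, 6]
insert 1 at 2 → [0, 4, 1, 0, 6]
insert 2 at 2 → [0, 4, 2, 1, 0, 6]
pop() removes 6 → [0, 4, 2, 1, 0]
append row[4]+row[0] = 0+0 = 0 → [0, 4, 2, 1, 0, 0]
row[-3] = row[-1]-row[0] = 0-0 = 0 → [0, 4, 2, 0, 0, 0]
row[-1] = row[3]+row[1] = 0+4 = 4 → [0, 4, 2, 0, 0, 4]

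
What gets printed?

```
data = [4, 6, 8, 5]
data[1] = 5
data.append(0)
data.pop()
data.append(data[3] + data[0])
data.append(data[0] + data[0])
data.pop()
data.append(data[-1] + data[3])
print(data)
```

data[1] = 5 → [4, 5, 8, 5]
append 0 → [4, 5, 8, 5, 0]
pop() removes 0 → [4, 5, 8, 5]
append data[3]+data[0] = 5+4 = 9 → [4, 5, 8, 5, 9]
append data[0]+data[0] = 4+4 = 8 → [4, 5, 8, 5, 9, 8]
pop() removes 8 → [4, 5, 8, 5, 9]
append data[-1]+data[3] = 9+5 = 14 → [4, 5, 8, 5, 9, 14]

[4, 5, 8, 5, 9, 14]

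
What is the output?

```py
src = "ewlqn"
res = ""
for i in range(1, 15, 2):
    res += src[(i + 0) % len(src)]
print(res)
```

i=1: add src[1]='w' → 'w'
i=3: add src[3]='q' → 'wq'
i=5: add src[0]='e' → 'wqe'
i=7: add src[2]='l' → 'wqel'
i=9: add src[4]='n' → 'wqeln'
i=11: add src[1]='w' → 'wqelnw'
i=13: add src[3]='q' → 'wqelnwq'

wqelnwq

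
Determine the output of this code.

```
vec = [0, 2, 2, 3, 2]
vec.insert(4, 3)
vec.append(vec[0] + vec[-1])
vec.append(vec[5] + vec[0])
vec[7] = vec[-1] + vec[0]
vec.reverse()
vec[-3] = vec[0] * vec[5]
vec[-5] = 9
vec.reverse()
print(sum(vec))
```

24

insert 3 at 4 → [0, 2, 2, 3, 3, 2]
append vec[0]+vec[-1] = 0+2 = 2 → [0, 2, 2, 3, 3, 2, 2]
append vec[5]+vec[0] = 2+0 = 2 → [0, 2, 2, 3, 3, 2, 2, 2]
vec[7] = vec[-1]+vec[0] = 2+0 = 2 → [0, 2, 2, 3, 3, 2, 2, 2]
reverse → [2, 2, 2, 3, 3, 2, 2, 0]
vec[-3] = vec[0]*vec[5] = 2*2 = 4 → [2, 2, 2, 3, 3, 4, 2, 0]
vec[-5] = 9 → [2, 2, 2, 9, 3, 4, 2, 0]
reverse → [0, 2, 4, 3, 9, 2, 2, 2]
sum = 24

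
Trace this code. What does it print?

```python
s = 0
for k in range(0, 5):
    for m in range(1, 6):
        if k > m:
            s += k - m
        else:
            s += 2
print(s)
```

48

k=0,m=1: not 0>1, s = 0+2 = 2
k=0,m=2: not 0>2, s = 2+2 = 4
k=0,m=3: not 0>3, s = 4+2 = 6
k=0,m=4: not 0>4, s = 6+2 = 8
k=0,m=5: not 0>5, s = 8+2 = 10
k=1,m=1: not 1>1, s = 10+2 = 12
k=1,m=2: not 1>2, s = 12+2 = 14
k=1,m=3: not 1>3, s = 14+2 = 16
k=1,m=4: not 1>4, s = 16+2 = 18
k=1,m=5: not 1>5, s = 18+2 = 20
k=2,m=1: 2>1, s = 20+1 = 21
k=2,m=2: not 2>2, s = 21+2 = 23
k=2,m=3: not 2>3, s = 23+2 = 25
k=2,m=4: not 2>4, s = 25+2 = 27
k=2,m=5: not 2>5, s = 27+2 = 29
k=3,m=1: 3>1, s = 29+2 = 31
k=3,m=2: 3>2, s = 31+1 = 32
k=3,m=3: not 3>3, s = 32+2 = 34
k=3,m=4: not 3>4, s = 34+2 = 36
k=3,m=5: not 3>5, s = 36+2 = 38
k=4,m=1: 4>1, s = 38+3 = 41
k=4,m=2: 4>2, s = 41+2 = 43
k=4,m=3: 4>3, s = 43+1 = 44
k=4,m=4: not 4>4, s = 44+2 = 46
k=4,m=5: not 4>5, s = 46+2 = 48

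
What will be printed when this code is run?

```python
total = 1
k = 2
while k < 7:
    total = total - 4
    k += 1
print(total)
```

-19

k=2: total = 1-4 = -3
k=3: total = (-3)-4 = -7
k=4: total = (-7)-4 = -11
k=5: total = (-11)-4 = -15
k=6: total = (-15)-4 = -19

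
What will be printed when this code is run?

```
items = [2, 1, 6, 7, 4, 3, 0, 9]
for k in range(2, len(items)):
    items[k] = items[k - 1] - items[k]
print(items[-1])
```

-28

k=2: items[2] = 1-6 = -5 → [2, 1, -5, 7, 4, 3, 0, 9]
k=3: items[3] = (-5)-7 = -12 → [2, 1, -5, -12, 4, 3, 0, 9]
k=4: items[4] = (-12)-4 = -16 → [2, 1, -5, -12, -16, 3, 0, 9]
k=5: items[5] = (-16)-3 = -19 → [2, 1, -5, -12, -16, -19, 0, 9]
k=6: items[6] = (-19)-0 = -19 → [2, 1, -5, -12, -16, -19, -19, 9]
k=7: items[7] = (-19)-9 = -28 → [2, 1, -5, -12, -16, -19, -19, -28]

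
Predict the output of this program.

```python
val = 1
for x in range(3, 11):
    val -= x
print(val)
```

x=3: val = 1-3 = -2
x=4: val = (-2)-4 = -6
x=5: val = (-6)-5 = -11
x=6: val = (-11)-6 = -17
x=7: val = (-17)-7 = -24
x=8: val = (-24)-8 = -32
x=9: val = (-32)-9 = -41
x=10: val = (-41)-10 = -51

-51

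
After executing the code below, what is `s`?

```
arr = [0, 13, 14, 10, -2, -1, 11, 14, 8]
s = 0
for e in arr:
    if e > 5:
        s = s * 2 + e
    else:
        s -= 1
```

e=0: not >5, s = 0-1 = -1
e=13: >5, s = (-1)*2+13 = 11
e=14: >5, s = 11*2+14 = 36
e=10: >5, s = 36*2+10 = 82
e=-2: not >5, s = 82-1 = 81
e=-1: not >5, s = 81-1 = 80
e=11: >5, s = 80*2+11 = 171
e=14: >5, s = 171*2+14 = 356
e=8: >5, s = 356*2+8 = 720

720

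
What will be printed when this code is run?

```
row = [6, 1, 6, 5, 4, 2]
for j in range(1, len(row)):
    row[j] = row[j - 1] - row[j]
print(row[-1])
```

j=1: row[1] = 6-1 = 5 → [6, 5, 6, 5, 4, 2]
j=2: row[2] = 5-6 = -1 → [6, 5, -1, 5, 4, 2]
j=3: row[3] = (-1)-5 = -6 → [6, 5, -1, -6, 4, 2]
j=4: row[4] = (-6)-4 = -10 → [6, 5, -1, -6, -10, 2]
j=5: row[5] = (-10)-2 = -12 → [6, 5, -1, -6, -10, -12]

-12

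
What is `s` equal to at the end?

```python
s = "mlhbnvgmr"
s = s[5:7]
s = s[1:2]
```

'g'

slice [5:7] → 'vg'
slice [1:2] → 'g'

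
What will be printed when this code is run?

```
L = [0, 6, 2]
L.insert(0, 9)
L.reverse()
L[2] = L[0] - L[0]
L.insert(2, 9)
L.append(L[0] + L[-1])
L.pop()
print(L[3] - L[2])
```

-9

insert 9 at 0 → [9, 0, 6, 2]
reverse → [2, 6, 0, 9]
L[2] = L[0]-L[0] = 2-2 = 0 → [2, 6, 0, 9]
insert 9 at 2 → [2, 6, 9, 0, 9]
append L[0]+L[-1] = 2+9 = 11 → [2, 6, 9, 0, 9, 11]
pop() removes 11 → [2, 6, 9, 0, 9]
L[3]-L[2] = 0-9 = -9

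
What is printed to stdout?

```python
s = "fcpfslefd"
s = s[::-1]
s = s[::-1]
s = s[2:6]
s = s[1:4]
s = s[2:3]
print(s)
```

l

reverse → 'dfelsfpcf'
reverse → 'fcpfslefd'
slice [2:6] → 'pfsl'
slice [1:4] → 'fsl'
slice [2:3] → 'l'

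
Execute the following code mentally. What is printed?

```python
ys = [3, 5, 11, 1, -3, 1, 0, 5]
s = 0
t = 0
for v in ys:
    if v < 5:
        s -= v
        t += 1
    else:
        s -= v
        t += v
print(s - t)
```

-49

v=3: <5, s = 0-3 = -3; t=1
v=5: not <5, s = (-3)-5 = -8; t=6
v=11: not <5, s = (-8)-11 = -19; t=17
v=1: <5, s = (-19)-1 = -20; t=18
v=-3: <5, s = (-20)-(-3) = -17; t=19
v=1: <5, s = (-17)-1 = -18; t=20
v=0: <5, s = (-18)-0 = -18; t=21
v=5: not <5, s = (-18)-5 = -23; t=26
s-t = (-23)-26 = -49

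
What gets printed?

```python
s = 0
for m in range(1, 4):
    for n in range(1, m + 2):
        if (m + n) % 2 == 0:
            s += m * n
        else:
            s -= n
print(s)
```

m=1,n=1: even sum, s = 0+1 = 1
m=1,n=2: odd sum, s = 1-2 = -1
m=2,n=1: odd sum, s = (-1)-1 = -2
m=2,n=2: even sum, s = (-2)+4 = 2
m=2,n=3: odd sum, s = 2-3 = -1
m=3,n=1: even sum, s = (-1)+3 = 2
m=3,n=2: odd sum, s = 2-2 = 0
m=3,n=3: even sum, s = 0+9 = 9
m=3,n=4: odd sum, s = 9-4 = 5

5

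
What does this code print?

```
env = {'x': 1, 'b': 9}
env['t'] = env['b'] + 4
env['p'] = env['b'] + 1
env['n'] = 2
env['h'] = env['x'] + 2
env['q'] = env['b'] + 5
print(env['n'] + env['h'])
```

5

env['t'] = env['b']+4 = 13 → {'x': 1, 'b': 9, 't': 13}
env['p'] = env['b']+1 = 10 → {'x': 1, 'b': 9, 't': 13, 'p': 10}
env['n'] = 2 → {'x': 1, 'b': 9, 't': 13, 'p': 10, 'n': 2}
env['h'] = env['x']+2 = 3 → {'x': 1, 'b': 9, 't': 13, 'p': 10, 'n': 2, 'h': 3}
env['q'] = env['b']+5 = 14 → {'x': 1, 'b': 9, 't': 13, 'p': 10, 'n': 2, 'h': 3, 'q': 14}
env['n']+env['h'] = 2+3 = 5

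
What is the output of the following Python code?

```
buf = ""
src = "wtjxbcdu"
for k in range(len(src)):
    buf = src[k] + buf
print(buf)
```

k=0: prepend 'w' → 'w'
k=1: prepend 't' → 'tw'
k=2: prepend 'j' → 'jtw'
k=3: prepend 'x' → 'xjtw'
k=4: prepend 'b' → 'bxjtw'
k=5: prepend 'c' → 'cbxjtw'
k=6: prepend 'd' → 'dcbxjtw'
k=7: prepend 'u' → 'udcbxjtw'

udcbxjtw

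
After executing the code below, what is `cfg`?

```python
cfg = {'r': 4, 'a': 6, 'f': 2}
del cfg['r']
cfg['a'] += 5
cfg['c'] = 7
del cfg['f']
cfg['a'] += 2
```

del 'r' → {'a': 6, 'f': 2}
cfg['a'] = 6+5 = 11 → {'a': 11, 'f': 2}
cfg['c'] = 7 → {'a': 11, 'f': 2, 'c': 7}
del 'f' → {'a': 11, 'c': 7}
cfg['a'] = 11+2 = 13 → {'a': 13, 'c': 7}

{'a': 13, 'c': 7}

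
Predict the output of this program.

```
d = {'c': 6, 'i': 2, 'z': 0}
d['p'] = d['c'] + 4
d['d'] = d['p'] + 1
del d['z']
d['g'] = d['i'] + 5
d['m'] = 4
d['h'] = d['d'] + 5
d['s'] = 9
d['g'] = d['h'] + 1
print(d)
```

{'c': 6, 'i': 2, 'p': 10, 'd': 11, 'g': 17, 'm': 4, 'h': 16, 's': 9}

d['p'] = d['c']+4 = 10 → {'c': 6, 'i': 2, 'z': 0, 'p': 10}
d['d'] = d['p']+1 = 11 → {'c': 6, 'i': 2, 'z': 0, 'p': 10, 'd': 11}
del 'z' → {'c': 6, 'i': 2, 'p': 10, 'd': 11}
d['g'] = d['i']+5 = 7 → {'c': 6, 'i': 2, 'p': 10, 'd': 11, 'g': 7}
d['m'] = 4 → {'c': 6, 'i': 2, 'p': 10, 'd': 11, 'g': 7, 'm': 4}
d['h'] = d['d']+5 = 16 → {'c': 6, 'i': 2, 'p': 10, 'd': 11, 'g': 7, 'm': 4, 'h': 16}
d['s'] = 9 → {'c': 6, 'i': 2, 'p': 10, 'd': 11, 'g': 7, 'm': 4, 'h': 16, 's': 9}
d['g'] = d['h']+1 = 17 → {'c': 6, 'i': 2, 'p': 10, 'd': 11, 'g': 17, 'm': 4, 'h': 16, 's': 9}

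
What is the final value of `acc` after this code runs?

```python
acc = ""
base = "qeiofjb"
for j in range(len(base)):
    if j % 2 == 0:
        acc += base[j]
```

'qifb'

j=0: add 'q' → 'q'
j=1: skip
j=2: add 'i' → 'qi'
j=3: skip
j=4: add 'f' → 'qif'
j=5: skip
j=6: add 'b' → 'qifb'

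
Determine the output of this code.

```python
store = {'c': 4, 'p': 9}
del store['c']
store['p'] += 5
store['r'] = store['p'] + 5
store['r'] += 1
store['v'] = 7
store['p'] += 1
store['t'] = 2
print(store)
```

{'p': 15, 'r': 20, 'v': 7, 't': 2}

del 'c' → {'p': 9}
store['p'] = 9+5 = 14 → {'p': 14}
store['r'] = store['p']+5 = 19 → {'p': 14, 'r': 19}
store['r'] = 19+1 = 20 → {'p': 14, 'r': 20}
store['v'] = 7 → {'p': 14, 'r': 20, 'v': 7}
store['p'] = 14+1 = 15 → {'p': 15, 'r': 20, 'v': 7}
store['t'] = 2 → {'p': 15, 'r': 20, 'v': 7, 't': 2}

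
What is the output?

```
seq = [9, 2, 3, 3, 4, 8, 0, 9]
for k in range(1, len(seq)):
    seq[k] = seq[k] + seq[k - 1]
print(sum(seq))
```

k=1: seq[1] = 2+9 = 11 → [9, 11, 3, 3, 4, 8, 0, 9]
k=2: seq[2] = 3+11 = 14 → [9, 11, 14, 3, 4, 8, 0, 9]
k=3: seq[3] = 3+14 = 17 → [9, 11, 14, 17, 4, 8, 0, 9]
k=4: seq[4] = 4+17 = 21 → [9, 11, 14, 17, 21, 8, 0, 9]
k=5: seq[5] = 8+21 = 29 → [9, 11, 14, 17, 21, 29, 0, 9]
k=6: seq[6] = 0+29 = 29 → [9, 11, 14, 17, 21, 29, 29, 9]
k=7: seq[7] = 9+29 = 38 → [9, 11, 14, 17, 21, 29, 29, 38]
sum = 168

168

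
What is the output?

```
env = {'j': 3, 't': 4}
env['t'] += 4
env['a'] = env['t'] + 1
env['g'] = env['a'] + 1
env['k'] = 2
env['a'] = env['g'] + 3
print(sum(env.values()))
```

36

env['t'] = 4+4 = 8 → {'j': 3, 't': 8}
env['a'] = env['t']+1 = 9 → {'j': 3, 't': 8, 'a': 9}
env['g'] = env['a']+1 = 10 → {'j': 3, 't': 8, 'a': 9, 'g': 10}
env['k'] = 2 → {'j': 3, 't': 8, 'a': 9, 'g': 10, 'k': 2}
env['a'] = env['g']+3 = 13 → {'j': 3, 't': 8, 'a': 13, 'g': 10, 'k': 2}
sum of values = 36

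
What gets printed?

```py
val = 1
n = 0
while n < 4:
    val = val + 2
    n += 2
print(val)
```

5

n=0: val = 1+2 = 3
n=2: val = 3+2 = 5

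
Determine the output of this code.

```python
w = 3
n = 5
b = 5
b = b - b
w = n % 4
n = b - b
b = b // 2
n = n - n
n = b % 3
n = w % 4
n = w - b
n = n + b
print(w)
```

b = 5-5 = 0
w = 5%4 = 1
n = 0-0 = 0
b = 0//2 = 0
n = 0-0 = 0
n = 0%3 = 0
n = 1%4 = 1
n = 1-0 = 1
n = 1+0 = 1

1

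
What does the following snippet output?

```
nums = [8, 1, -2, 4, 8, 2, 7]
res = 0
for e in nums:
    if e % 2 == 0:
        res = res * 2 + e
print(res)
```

e=8: even, res = 0*2+8 = 8
e=1: not even
e=-2: even, res = 8*2+(-2) = 14
e=4: even, res = 14*2+4 = 32
e=8: even, res = 32*2+8 = 72
e=2: even, res = 72*2+2 = 146
e=7: not even

146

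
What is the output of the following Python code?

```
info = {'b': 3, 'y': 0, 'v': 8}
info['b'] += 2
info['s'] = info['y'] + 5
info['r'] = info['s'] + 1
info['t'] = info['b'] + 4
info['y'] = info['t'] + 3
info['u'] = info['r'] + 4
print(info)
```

{'b': 5, 'y': 12, 'v': 8, 's': 5, 'r': 6, 't': 9, 'u': 10}

info['b'] = 3+2 = 5 → {'b': 5, 'y': 0, 'v': 8}
info['s'] = info['y']+5 = 5 → {'b': 5, 'y': 0, 'v': 8, 's': 5}
info['r'] = info['s']+1 = 6 → {'b': 5, 'y': 0, 'v': 8, 's': 5, 'r': 6}
info['t'] = info['b']+4 = 9 → {'b': 5, 'y': 0, 'v': 8, 's': 5, 'r': 6, 't': 9}
info['y'] = info['t']+3 = 12 → {'b': 5, 'y': 12, 'v': 8, 's': 5, 'r': 6, 't': 9}
info['u'] = info['r']+4 = 10 → {'b': 5, 'y': 12, 'v': 8, 's': 5, 'r': 6, 't': 9, 'u': 10}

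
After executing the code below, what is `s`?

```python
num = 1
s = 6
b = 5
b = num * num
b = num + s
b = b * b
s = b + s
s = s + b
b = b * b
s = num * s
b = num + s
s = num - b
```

-104

b = 1*1 = 1
b = 1+6 = 7
b = 7*7 = 49
s = 49+6 = 55
s = 55+49 = 104
b = 49*49 = 2401
s = 1*104 = 104
b = 1+104 = 105
s = 1-105 = -104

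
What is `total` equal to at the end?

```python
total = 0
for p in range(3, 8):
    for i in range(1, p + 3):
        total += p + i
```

330

p=3,i=1: total = 0+4 = 4
p=3,i=2: total = 4+5 = 9
p=3,i=3: total = 9+6 = 15
p=3,i=4: total = 15+7 = 22
p=3,i=5: total = 22+8 = 30
p=4,i=1: total = 30+5 = 35
p=4,i=2: total = 35+6 = 41
p=4,i=3: total = 41+7 = 48
p=4,i=4: total = 48+8 = 56
p=4,i=5: total = 56+9 = 65
p=4,i=6: total = 65+10 = 75
p=5,i=1: total = 75+6 = 81
p=5,i=2: total = 81+7 = 88
p=5,i=3: total = 88+8 = 96
p=5,i=4: total = 96+9 = 105
p=5,i=5: total = 105+10 = 115
p=5,i=6: total = 115+11 = 126
p=5,i=7: total = 126+12 = 138
p=6,i=1: total = 138+7 = 145
p=6,i=2: total = 145+8 = 153
p=6,i=3: total = 153+9 = 162
p=6,i=4: total = 162+10 = 172
p=6,i=5: total = 172+11 = 183
p=6,i=6: total = 183+12 = 195
p=6,i=7: total = 195+13 = 208
p=6,i=8: total = 208+14 = 222
p=7,i=1: total = 222+8 = 230
p=7,i=2: total = 230+9 = 239
p=7,i=3: total = 239+10 = 249
p=7,i=4: total = 249+11 = 260
p=7,i=5: total = 260+12 = 272
p=7,i=6: total = 272+13 = 285
p=7,i=7: total = 285+14 = 299
p=7,i=8: total = 299+15 = 314
p=7,i=9: total = 314+16 = 330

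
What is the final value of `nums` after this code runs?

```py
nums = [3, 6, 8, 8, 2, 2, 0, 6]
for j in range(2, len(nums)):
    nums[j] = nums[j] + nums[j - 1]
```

[3, 6, 14, 22, 24, 26, 26, 32]

j=2: nums[2] = 8+6 = 14 → [3, 6, 14, 8, 2, 2, 0, 6]
j=3: nums[3] = 8+14 = 22 → [3, 6, 14, 22, 2, 2, 0, 6]
j=4: nums[4] = 2+22 = 24 → [3, 6, 14, 22, 24, 2, 0, 6]
j=5: nums[5] = 2+24 = 26 → [3, 6, 14, 22, 24, 26, 0, 6]
j=6: nums[6] = 0+26 = 26 → [3, 6, 14, 22, 24, 26, 26, 6]
j=7: nums[7] = 6+26 = 32 → [3, 6, 14, 22, 24, 26, 26, 32]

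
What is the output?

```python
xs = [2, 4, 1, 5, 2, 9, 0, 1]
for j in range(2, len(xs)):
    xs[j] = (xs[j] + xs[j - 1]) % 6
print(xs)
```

[2, 4, 5, 4, 0, 3, 3, 4]

j=2: xs[2] = (1+4)%6 = 5 → [2, 4, 5, 5, 2, 9, 0, 1]
j=3: xs[3] = (5+5)%6 = 4 → [2, 4, 5, 4, 2, 9, 0, 1]
j=4: xs[4] = (2+4)%6 = 0 → [2, 4, 5, 4, 0, 9, 0, 1]
j=5: xs[5] = (9+0)%6 = 3 → [2, 4, 5, 4, 0, 3, 0, 1]
j=6: xs[6] = (0+3)%6 = 3 → [2, 4, 5, 4, 0, 3, 3, 1]
j=7: xs[7] = (1+3)%6 = 4 → [2, 4, 5, 4, 0, 3, 3, 4]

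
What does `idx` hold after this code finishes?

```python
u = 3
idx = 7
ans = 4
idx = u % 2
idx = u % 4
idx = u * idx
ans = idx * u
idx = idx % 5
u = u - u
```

idx = 3%2 = 1
idx = 3%4 = 3
idx = 3*3 = 9
ans = 9*3 = 27
idx = 9%5 = 4
u = 3-3 = 0

4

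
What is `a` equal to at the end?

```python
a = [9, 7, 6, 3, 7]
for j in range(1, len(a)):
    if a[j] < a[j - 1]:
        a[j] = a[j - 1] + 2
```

j=1: 7<9, a[1] = 9+2 = 11 → [9, 11, 6, 3, 7]
j=2: 6<11, a[2] = 11+2 = 13 → [9, 11, 13, 3, 7]
j=3: 3<13, a[3] = 13+2 = 15 → [9, 11, 13, 15, 7]
j=4: 7<15, a[4] = 15+2 = 17 → [9, 11, 13, 15, 17]

[9, 11, 13, 15, 17]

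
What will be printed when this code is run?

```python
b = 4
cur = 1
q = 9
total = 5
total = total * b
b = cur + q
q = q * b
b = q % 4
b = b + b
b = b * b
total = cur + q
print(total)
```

total = 5*4 = 20
b = 1+9 = 10
q = 9*10 = 90
b = 90%4 = 2
b = 2+2 = 4
b = 4*4 = 16
total = 1+90 = 91

91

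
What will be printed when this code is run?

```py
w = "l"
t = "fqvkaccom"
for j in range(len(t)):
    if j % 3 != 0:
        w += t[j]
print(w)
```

lqvacom

j=0: skip
j=1: add 'q' → 'lq'
j=2: add 'v' → 'lqv'
j=3: skip
j=4: add 'a' → 'lqva'
j=5: add 'c' → 'lqvac'
j=6: skip
j=7: add 'o' → 'lqvaco'
j=8: add 'm' → 'lqvacom'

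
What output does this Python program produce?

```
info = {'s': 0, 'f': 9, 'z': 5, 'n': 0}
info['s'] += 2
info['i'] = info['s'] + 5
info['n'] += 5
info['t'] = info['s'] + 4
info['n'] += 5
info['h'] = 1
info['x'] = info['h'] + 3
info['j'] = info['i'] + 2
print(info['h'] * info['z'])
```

5

info['s'] = 0+2 = 2 → {'s': 2, 'f': 9, 'z': 5, 'n': 0}
info['i'] = info['s']+5 = 7 → {'s': 2, 'f': 9, 'z': 5, 'n': 0, 'i': 7}
info['n'] = 0+5 = 5 → {'s': 2, 'f': 9, 'z': 5, 'n': 5, 'i': 7}
info['t'] = info['s']+4 = 6 → {'s': 2, 'f': 9, 'z': 5, 'n': 5, 'i': 7, 't': 6}
info['n'] = 5+5 = 10 → {'s': 2, 'f': 9, 'z': 5, 'n': 10, 'i': 7, 't': 6}
info['h'] = 1 → {'s': 2, 'f': 9, 'z': 5, 'n': 10, 'i': 7, 't': 6, 'h': 1}
info['x'] = info['h']+3 = 4 → {'s': 2, 'f': 9, 'z': 5, 'n': 10, 'i': 7, 't': 6, 'h': 1, 'x': 4}
info['j'] = info['i']+2 = 9 → {'s': 2, 'f': 9, 'z': 5, 'n': 10, 'i': 7, 't': 6, 'h': 1, 'x': 4, 'j': 9}
info['h']*info['z'] = 1*5 = 5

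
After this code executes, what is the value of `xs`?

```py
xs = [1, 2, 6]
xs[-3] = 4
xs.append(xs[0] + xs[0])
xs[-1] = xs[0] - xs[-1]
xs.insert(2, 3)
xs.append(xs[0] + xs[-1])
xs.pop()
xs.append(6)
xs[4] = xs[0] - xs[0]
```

[4, 2, 3, 6, 0, 6]

xs[-3] = 4 → [4, 2, 6]
append xs[0]+xs[0] = 4+4 = 8 → [4, 2, 6, 8]
xs[-1] = xs[0]-xs[-1] = 4-8 = -4 → [4, 2, 6, -4]
insert 3 at 2 → [4, 2, 3, 6, -4]
append xs[0]+xs[-1] = 4+(-4) = 0 → [4, 2, 3, 6, -4, 0]
pop() removes 0 → [4, 2, 3, 6, -4]
append 6 → [4, 2, 3, 6, -4, 6]
xs[4] = xs[0]-xs[0] = 4-4 = 0 → [4, 2, 3, 6, 0, 6]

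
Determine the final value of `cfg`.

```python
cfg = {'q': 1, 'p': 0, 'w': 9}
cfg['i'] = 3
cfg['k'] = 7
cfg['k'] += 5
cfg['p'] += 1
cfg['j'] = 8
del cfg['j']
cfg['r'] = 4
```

{'q': 1, 'p': 1, 'w': 9, 'i': 3, 'k': 12, 'r': 4}

cfg['i'] = 3 → {'q': 1, 'p': 0, 'w': 9, 'i': 3}
cfg['k'] = 7 → {'q': 1, 'p': 0, 'w': 9, 'i': 3, 'k': 7}
cfg['k'] = 7+5 = 12 → {'q': 1, 'p': 0, 'w': 9, 'i': 3, 'k': 12}
cfg['p'] = 0+1 = 1 → {'q': 1, 'p': 1, 'w': 9, 'i': 3, 'k': 12}
cfg['j'] = 8 → {'q': 1, 'p': 1, 'w': 9, 'i': 3, 'k': 12, 'j': 8}
del 'j' → {'q': 1, 'p': 1, 'w': 9, 'i': 3, 'k': 12}
cfg['r'] = 4 → {'q': 1, 'p': 1, 'w': 9, 'i': 3, 'k': 12, 'r': 4}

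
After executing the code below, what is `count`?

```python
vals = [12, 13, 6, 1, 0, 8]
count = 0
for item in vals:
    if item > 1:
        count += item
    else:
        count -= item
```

item=12: >1, count = 0+12 = 12
item=13: >1, count = 12+13 = 25
item=6: >1, count = 25+6 = 31
item=1: not >1, count = 31-1 = 30
item=0: not >1, count = 30-0 = 30
item=8: >1, count = 30+8 = 38

38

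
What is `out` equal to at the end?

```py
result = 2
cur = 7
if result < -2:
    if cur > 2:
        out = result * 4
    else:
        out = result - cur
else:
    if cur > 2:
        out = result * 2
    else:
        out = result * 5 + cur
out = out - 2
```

2

result=2, cur=7
result < -2 is False; cur > 2 is True
→ out = result * 2 = 4
out = 4-2 = 2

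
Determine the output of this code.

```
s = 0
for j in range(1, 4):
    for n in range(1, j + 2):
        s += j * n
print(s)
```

j=1,n=1: s = 0+1 = 1
j=1,n=2: s = 1+2 = 3
j=2,n=1: s = 3+2 = 5
j=2,n=2: s = 5+4 = 9
j=2,n=3: s = 9+6 = 15
j=3,n=1: s = 15+3 = 18
j=3,n=2: s = 18+6 = 24
j=3,n=3: s = 24+9 = 33
j=3,n=4: s = 33+12 = 45

45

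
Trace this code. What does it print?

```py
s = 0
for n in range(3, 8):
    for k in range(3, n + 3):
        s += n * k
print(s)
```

725

n=3,k=3: s = 0+9 = 9
n=3,k=4: s = 9+12 = 21
n=3,k=5: s = 21+15 = 36
n=4,k=3: s = 36+12 = 48
n=4,k=4: s = 48+16 = 64
n=4,k=5: s = 64+20 = 84
n=4,k=6: s = 84+24 = 108
n=5,k=3: s = 108+15 = 123
n=5,k=4: s = 123+20 = 143
n=5,k=5: s = 143+25 = 168
n=5,k=6: s = 168+30 = 198
n=5,k=7: s = 198+35 = 233
n=6,k=3: s = 233+18 = 251
n=6,k=4: s = 251+24 = 275
n=6,k=5: s = 275+30 = 305
n=6,k=6: s = 305+36 = 341
n=6,k=7: s = 341+42 = 383
n=6,k=8: s = 383+48 = 431
n=7,k=3: s = 431+21 = 452
n=7,k=4: s = 452+28 = 480
n=7,k=5: s = 480+35 = 515
n=7,k=6: s = 515+42 = 557
n=7,k=7: s = 557+49 = 606
n=7,k=8: s = 606+56 = 662
n=7,k=9: s = 662+63 = 725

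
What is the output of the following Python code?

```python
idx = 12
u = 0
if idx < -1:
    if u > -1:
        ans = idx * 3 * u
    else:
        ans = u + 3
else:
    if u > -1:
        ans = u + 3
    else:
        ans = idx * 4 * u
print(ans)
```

idx=12, u=0
idx < -1 is False; u > -1 is True
→ ans = u + 3 = 3

3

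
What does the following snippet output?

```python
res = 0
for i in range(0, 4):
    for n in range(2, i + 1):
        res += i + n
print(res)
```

i=2,n=2: res = 0+4 = 4
i=3,n=2: res = 4+5 = 9
i=3,n=3: res = 9+6 = 15

15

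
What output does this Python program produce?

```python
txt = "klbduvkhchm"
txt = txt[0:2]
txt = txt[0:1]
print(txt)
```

k

slice [0:2] → 'kl'
slice [0:1] → 'k'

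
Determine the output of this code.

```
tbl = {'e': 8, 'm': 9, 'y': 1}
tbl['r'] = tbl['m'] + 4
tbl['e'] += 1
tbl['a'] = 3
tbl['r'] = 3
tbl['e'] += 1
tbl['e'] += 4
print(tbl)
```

{'e': 14, 'm': 9, 'y': 1, 'r': 3, 'a': 3}

tbl['r'] = tbl['m']+4 = 13 → {'e': 8, 'm': 9, 'y': 1, 'r': 13}
tbl['e'] = 8+1 = 9 → {'e': 9, 'm': 9, 'y': 1, 'r': 13}
tbl['a'] = 3 → {'e': 9, 'm': 9, 'y': 1, 'r': 13, 'a': 3}
tbl['r'] = 3 → {'e': 9, 'm': 9, 'y': 1, 'r': 3, 'a': 3}
tbl['e'] = 9+1 = 10 → {'e': 10, 'm': 9, 'y': 1, 'r': 3, 'a': 3}
tbl['e'] = 10+4 = 14 → {'e': 14, 'm': 9, 'y': 1, 'r': 3, 'a': 3}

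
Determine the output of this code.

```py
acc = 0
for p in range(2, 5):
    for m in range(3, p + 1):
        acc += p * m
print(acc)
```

p=3,m=3: acc = 0+9 = 9
p=4,m=3: acc = 9+12 = 21
p=4,m=4: acc = 21+16 = 37

37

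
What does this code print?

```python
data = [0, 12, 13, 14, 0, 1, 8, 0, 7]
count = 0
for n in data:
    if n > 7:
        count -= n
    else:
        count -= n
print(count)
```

-55

n=0: not >7, count = 0-0 = 0
n=12: >7, count = 0-12 = -12
n=13: >7, count = (-12)-13 = -25
n=14: >7, count = (-25)-14 = -39
n=0: not >7, count = (-39)-0 = -39
n=1: not >7, count = (-39)-1 = -40
n=8: >7, count = (-40)-8 = -48
n=0: not >7, count = (-48)-0 = -48
n=7: not >7, count = (-48)-7 = -55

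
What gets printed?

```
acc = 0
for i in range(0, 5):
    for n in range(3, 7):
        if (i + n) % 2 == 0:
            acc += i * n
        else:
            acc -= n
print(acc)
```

48

i=0,n=3: odd sum, acc = 0-3 = -3
i=0,n=4: even sum, acc = (-3)+0 = -3
i=0,n=5: odd sum, acc = (-3)-5 = -8
i=0,n=6: even sum, acc = (-8)+0 = -8
i=1,n=3: even sum, acc = (-8)+3 = -5
i=1,n=4: odd sum, acc = (-5)-4 = -9
i=1,n=5: even sum, acc = (-9)+5 = -4
i=1,n=6: odd sum, acc = (-4)-6 = -10
i=2,n=3: odd sum, acc = (-10)-3 = -13
i=2,n=4: even sum, acc = (-13)+8 = -5
i=2,n=5: odd sum, acc = (-5)-5 = -10
i=2,n=6: even sum, acc = (-10)+12 = 2
i=3,n=3: even sum, acc = 2+9 = 11
i=3,n=4: odd sum, acc = 11-4 = 7
i=3,n=5: even sum, acc = 7+15 = 22
i=3,n=6: odd sum, acc = 22-6 = 16
i=4,n=3: odd sum, acc = 16-3 = 13
i=4,n=4: even sum, acc = 13+16 = 29
i=4,n=5: odd sum, acc = 29-5 = 24
i=4,n=6: even sum, acc = 24+24 = 48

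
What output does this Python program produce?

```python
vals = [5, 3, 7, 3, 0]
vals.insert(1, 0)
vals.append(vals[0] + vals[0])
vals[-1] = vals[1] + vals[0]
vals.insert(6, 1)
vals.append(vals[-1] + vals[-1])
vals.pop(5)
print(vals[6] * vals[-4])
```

15

insert 0 at 1 → [5, 0, 3, 7, 3, 0]
append vals[0]+vals[0] = 5+5 = 10 → [5, 0, 3, 7, 3, 0, 10]
vals[-1] = vals[1]+vals[0] = 0+5 = 5 → [5, 0, 3, 7, 3, 0, 5]
insert 1 at 6 → [5, 0, 3, 7, 3, 0, 1, 5]
append vals[-1]+vals[-1] = 5+5 = 10 → [5, 0, 3, 7, 3, 0, 1, 5, 10]
pop(5) removes 0 → [5, 0, 3, 7, 3, 1, 5, 10]
vals[6]*vals[-4] = 5*3 = 15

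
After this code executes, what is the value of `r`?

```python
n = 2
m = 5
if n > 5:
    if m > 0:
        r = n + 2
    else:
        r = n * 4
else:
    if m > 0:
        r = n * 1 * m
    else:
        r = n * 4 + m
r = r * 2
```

20

n=2, m=5
n > 5 is False; m > 0 is True
→ r = n * 1 * m = 10
r = 10*2 = 20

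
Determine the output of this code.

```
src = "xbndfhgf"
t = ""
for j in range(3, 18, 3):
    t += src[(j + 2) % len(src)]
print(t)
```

hxdgb

j=3: add src[5]='h' → 'h'
j=6: add src[0]='x' → 'hx'
j=9: add src[3]='d' → 'hxd'
j=12: add src[6]='g' → 'hxdg'
j=15: add src[1]='b' → 'hxdgb'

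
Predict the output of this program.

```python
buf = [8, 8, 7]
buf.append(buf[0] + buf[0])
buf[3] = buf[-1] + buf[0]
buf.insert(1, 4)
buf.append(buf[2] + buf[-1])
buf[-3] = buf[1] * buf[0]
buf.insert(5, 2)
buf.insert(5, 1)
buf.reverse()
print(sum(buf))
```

111

append buf[0]+buf[0] = 8+8 = 16 → [8, 8, 7, 16]
buf[3] = buf[-1]+buf[0] = 16+8 = 24 → [8, 8, 7, 24]
insert 4 at 1 → [8, 4, 8, 7, 24]
append buf[2]+buf[-1] = 8+24 = 32 → [8, 4, 8, 7, 24, 32]
buf[-3] = buf[1]*buf[0] = 4*8 = 32 → [8, 4, 8, 32, 24, 32]
insert 2 at 5 → [8, 4, 8, 32, 24, 2, 32]
insert 1 at 5 → [8, 4, 8, 32, 24, 1, 2, 32]
reverse → [32, 2, 1, 24, 32, 8, 4, 8]
sum = 111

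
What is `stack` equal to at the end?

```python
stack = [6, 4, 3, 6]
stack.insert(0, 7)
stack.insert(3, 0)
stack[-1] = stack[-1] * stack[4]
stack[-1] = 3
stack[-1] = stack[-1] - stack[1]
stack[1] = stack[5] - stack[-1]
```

[7, 0, 4, 0, 3, -3]

insert 7 at 0 → [7, 6, 4, 3, 6]
insert 0 at 3 → [7, 6, 4, 0, 3, 6]
stack[-1] = stack[-1]*stack[4] = 6*3 = 18 → [7, 6, 4, 0, 3, 18]
stack[-1] = 3 → [7, 6, 4, 0, 3, 3]
stack[-1] = stack[-1]-stack[1] = 3-6 = -3 → [7, 6, 4, 0, 3, -3]
stack[1] = stack[5]-stack[-1] = (-3)-(-3) = 0 → [7, 0, 4, 0, 3, -3]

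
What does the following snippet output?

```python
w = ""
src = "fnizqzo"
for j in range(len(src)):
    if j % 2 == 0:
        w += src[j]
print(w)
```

fiqo

j=0: add 'f' → 'f'
j=1: skip
j=2: add 'i' → 'fi'
j=3: skip
j=4: add 'q' → 'fiq'
j=5: skip
j=6: add 'o' → 'fiqo'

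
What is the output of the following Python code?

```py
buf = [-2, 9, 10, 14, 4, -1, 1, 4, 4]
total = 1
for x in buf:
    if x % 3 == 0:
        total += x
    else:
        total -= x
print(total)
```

x=-2: not %3==0, total = 1-(-2) = 3
x=9: %3==0, total = 3+9 = 12
x=10: not %3==0, total = 12-10 = 2
x=14: not %3==0, total = 2-14 = -12
x=4: not %3==0, total = (-12)-4 = -16
x=-1: not %3==0, total = (-16)-(-1) = -15
x=1: not %3==0, total = (-15)-1 = -16
x=4: not %3==0, total = (-16)-4 = -20
x=4: not %3==0, total = (-20)-4 = -24

-24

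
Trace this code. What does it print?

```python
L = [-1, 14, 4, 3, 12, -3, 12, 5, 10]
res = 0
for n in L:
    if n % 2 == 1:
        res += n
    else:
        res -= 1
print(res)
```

n=-1: odd, res = 0+(-1) = -1
n=14: not odd, res = (-1)-1 = -2
n=4: not odd, res = (-2)-1 = -3
n=3: odd, res = (-3)+3 = 0
n=12: not odd, res = 0-1 = -1
n=-3: odd, res = (-1)+(-3) = -4
n=12: not odd, res = (-4)-1 = -5
n=5: odd, res = (-5)+5 = 0
n=10: not odd, res = 0-1 = -1

-1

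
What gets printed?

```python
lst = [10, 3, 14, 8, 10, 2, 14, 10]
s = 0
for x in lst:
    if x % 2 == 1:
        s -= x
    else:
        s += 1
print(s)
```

x=10: not odd, s = 0+1 = 1
x=3: odd, s = 1-3 = -2
x=14: not odd, s = (-2)+1 = -1
x=8: not odd, s = (-1)+1 = 0
x=10: not odd, s = 0+1 = 1
x=2: not odd, s = 1+1 = 2
x=14: not odd, s = 2+1 = 3
x=10: not odd, s = 3+1 = 4

4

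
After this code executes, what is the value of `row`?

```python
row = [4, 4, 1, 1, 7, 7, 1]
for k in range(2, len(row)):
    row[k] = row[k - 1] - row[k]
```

k=2: row[2] = 4-1 = 3 → [4, 4, 3, 1, 7, 7, 1]
k=3: row[3] = 3-1 = 2 → [4, 4, 3, 2, 7, 7, 1]
k=4: row[4] = 2-7 = -5 → [4, 4, 3, 2, -5, 7, 1]
k=5: row[5] = (-5)-7 = -12 → [4, 4, 3, 2, -5, -12, 1]
k=6: row[6] = (-12)-1 = -13 → [4, 4, 3, 2, -5, -12, -13]

[4, 4, 3, 2, -5, -12, -13]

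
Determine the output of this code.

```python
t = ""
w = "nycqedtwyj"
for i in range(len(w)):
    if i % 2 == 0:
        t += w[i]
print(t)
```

i=0: add 'n' → 'n'
i=1: skip
i=2: add 'c' → 'nc'
i=3: skip
i=4: add 'e' → 'nce'
i=5: skip
i=6: add 't' → 'ncet'
i=7: skip
i=8: add 'y' → 'ncety'
i=9: skip

ncety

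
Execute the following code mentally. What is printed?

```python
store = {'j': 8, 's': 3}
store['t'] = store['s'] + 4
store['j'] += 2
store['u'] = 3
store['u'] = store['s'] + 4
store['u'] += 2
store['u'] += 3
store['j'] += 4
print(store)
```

{'j': 14, 's': 3, 't': 7, 'u': 12}

store['t'] = store['s']+4 = 7 → {'j': 8, 's': 3, 't': 7}
store['j'] = 8+2 = 10 → {'j': 10, 's': 3, 't': 7}
store['u'] = 3 → {'j': 10, 's': 3, 't': 7, 'u': 3}
store['u'] = store['s']+4 = 7 → {'j': 10, 's': 3, 't': 7, 'u': 7}
store['u'] = 7+2 = 9 → {'j': 10, 's': 3, 't': 7, 'u': 9}
store['u'] = 9+3 = 12 → {'j': 10, 's': 3, 't': 7, 'u': 12}
store['j'] = 10+4 = 14 → {'j': 14, 's': 3, 't': 7, 'u': 12}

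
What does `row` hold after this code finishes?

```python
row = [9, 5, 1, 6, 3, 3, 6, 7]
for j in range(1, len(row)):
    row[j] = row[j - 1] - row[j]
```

j=1: row[1] = 9-5 = 4 → [9, 4, 1, 6, 3, 3, 6, 7]
j=2: row[2] = 4-1 = 3 → [9, 4, 3, 6, 3, 3, 6, 7]
j=3: row[3] = 3-6 = -3 → [9, 4, 3, -3, 3, 3, 6, 7]
j=4: row[4] = (-3)-3 = -6 → [9, 4, 3, -3, -6, 3, 6, 7]
j=5: row[5] = (-6)-3 = -9 → [9, 4, 3, -3, -6, -9, 6, 7]
j=6: row[6] = (-9)-6 = -15 → [9, 4, 3, -3, -6, -9, -15, 7]
j=7: row[7] = (-15)-7 = -22 → [9, 4, 3, -3, -6, -9, -15, -22]

[9, 4, 3, -3, -6, -9, -15, -22]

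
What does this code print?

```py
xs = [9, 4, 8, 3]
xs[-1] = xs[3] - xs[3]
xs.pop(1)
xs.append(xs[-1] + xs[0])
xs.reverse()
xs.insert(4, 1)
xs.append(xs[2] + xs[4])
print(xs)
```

xs[-1] = xs[3]-xs[3] = 3-3 = 0 → [9, 4, 8, 0]
pop(1) removes 4 → [9, 8, 0]
append xs[-1]+xs[0] = 0+9 = 9 → [9, 8, 0, 9]
reverse → [9, 0, 8, 9]
insert 1 at 4 → [9, 0, 8, 9, 1]
append xs[2]+xs[4] = 8+1 = 9 → [9, 0, 8, 9, 1, 9]

[9, 0, 8, 9, 1, 9]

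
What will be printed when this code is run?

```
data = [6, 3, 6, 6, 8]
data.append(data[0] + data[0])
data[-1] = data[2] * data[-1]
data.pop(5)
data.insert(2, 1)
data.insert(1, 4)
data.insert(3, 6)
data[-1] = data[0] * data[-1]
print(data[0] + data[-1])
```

append data[0]+data[0] = 6+6 = 12 → [6, 3, 6, 6, 8, 12]
data[-1] = data[2]*data[-1] = 6*12 = 72 → [6, 3, 6, 6, 8, 72]
pop(5) removes 72 → [6, 3, 6, 6, 8]
insert 1 at 2 → [6, 3, 1, 6, 6, 8]
insert 4 at 1 → [6, 4, 3, 1, 6, 6, 8]
insert 6 at 3 → [6, 4, 3, 6, 1, 6, 6, 8]
data[-1] = data[0]*data[-1] = 6*8 = 48 → [6, 4, 3, 6, 1, 6, 6, 48]
data[0]+data[-1] = 6+48 = 54

54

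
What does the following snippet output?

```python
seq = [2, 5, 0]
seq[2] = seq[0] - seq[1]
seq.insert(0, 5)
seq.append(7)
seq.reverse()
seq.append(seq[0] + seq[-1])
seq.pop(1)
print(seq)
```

seq[2] = seq[0]-seq[1] = 2-5 = -3 → [2, 5, -3]
insert 5 at 0 → [5, 2, 5, -3]
append 7 → [5, 2, 5, -3, 7]
reverse → [7, -3, 5, 2, 5]
append seq[0]+seq[-1] = 7+5 = 12 → [7, -3, 5, 2, 5, 12]
pop(1) removes -3 → [7, 5, 2, 5, 12]

[7, 5, 2, 5, 12]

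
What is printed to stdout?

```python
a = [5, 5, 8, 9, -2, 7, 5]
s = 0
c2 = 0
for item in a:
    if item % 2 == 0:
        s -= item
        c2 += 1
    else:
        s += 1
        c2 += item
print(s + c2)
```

item=5: not even, s = 0+1 = 1; c2=5
item=5: not even, s = 1+1 = 2; c2=10
item=8: even, s = 2-8 = -6; c2=11
item=9: not even, s = (-6)+1 = -5; c2=20
item=-2: even, s = (-5)-(-2) = -3; c2=21
item=7: not even, s = (-3)+1 = -2; c2=28
item=5: not even, s = (-2)+1 = -1; c2=33
s+c2 = (-1)+33 = 32

32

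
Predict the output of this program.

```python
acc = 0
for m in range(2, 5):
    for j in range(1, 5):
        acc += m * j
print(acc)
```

m=2,j=1: acc = 0+2 = 2
m=2,j=2: acc = 2+4 = 6
m=2,j=3: acc = 6+6 = 12
m=2,j=4: acc = 12+8 = 20
m=3,j=1: acc = 20+3 = 23
m=3,j=2: acc = 23+6 = 29
m=3,j=3: acc = 29+9 = 38
m=3,j=4: acc = 38+12 = 50
m=4,j=1: acc = 50+4 = 54
m=4,j=2: acc = 54+8 = 62
m=4,j=3: acc = 62+12 = 74
m=4,j=4: acc = 74+16 = 90

90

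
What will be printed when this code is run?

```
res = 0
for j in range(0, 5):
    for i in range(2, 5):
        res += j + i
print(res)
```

75

j=0,i=2: res = 0+2 = 2
j=0,i=3: res = 2+3 = 5
j=0,i=4: res = 5+4 = 9
j=1,i=2: res = 9+3 = 12
j=1,i=3: res = 12+4 = 16
j=1,i=4: res = 16+5 = 21
j=2,i=2: res = 21+4 = 25
j=2,i=3: res = 25+5 = 30
j=2,i=4: res = 30+6 = 36
j=3,i=2: res = 36+5 = 41
j=3,i=3: res = 41+6 = 47
j=3,i=4: res = 47+7 = 54
j=4,i=2: res = 54+6 = 60
j=4,i=3: res = 60+7 = 67
j=4,i=4: res = 67+8 = 75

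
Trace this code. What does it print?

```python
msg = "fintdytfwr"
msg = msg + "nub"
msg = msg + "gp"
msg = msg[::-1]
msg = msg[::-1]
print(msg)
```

+ 'nub' → 'fintdytfwrnub'
+ 'gp' → 'fintdytfwrnubgp'
reverse → 'pgbunrwftydtnif'
reverse → 'fintdytfwrnubgp'

fintdytfwrnubgp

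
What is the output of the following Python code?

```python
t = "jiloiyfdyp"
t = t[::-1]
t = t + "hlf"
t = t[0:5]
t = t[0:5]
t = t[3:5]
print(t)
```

fy

reverse → 'pydfyiolij'
+ 'hlf' → 'pydfyiolijhlf'
slice [0:5] → 'pydfy'
slice [0:5] → 'pydfy'
slice [3:5] → 'fy'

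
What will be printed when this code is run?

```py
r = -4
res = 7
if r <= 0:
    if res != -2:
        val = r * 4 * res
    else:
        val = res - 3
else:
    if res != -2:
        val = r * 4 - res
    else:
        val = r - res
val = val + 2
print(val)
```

-110

r=-4, res=7
r <= 0 is True; res != -2 is True
→ val = r * 4 * res = -112
val = (-112)+2 = -110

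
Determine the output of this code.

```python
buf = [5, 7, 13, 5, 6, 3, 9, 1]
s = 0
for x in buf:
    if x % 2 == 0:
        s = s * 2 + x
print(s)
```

6

x=5: not even
x=7: not even
x=13: not even
x=5: not even
x=6: even, s = 0*2+6 = 6
x=3: not even
x=9: not even
x=1: not even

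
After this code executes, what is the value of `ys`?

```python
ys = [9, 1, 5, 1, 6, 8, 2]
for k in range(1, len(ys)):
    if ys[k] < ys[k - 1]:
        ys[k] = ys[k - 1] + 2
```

[9, 11, 13, 15, 17, 19, 21]

k=1: 1<9, ys[1] = 9+2 = 11 → [9, 11, 5, 1, 6, 8, 2]
k=2: 5<11, ys[2] = 11+2 = 13 → [9, 11, 13, 1, 6, 8, 2]
k=3: 1<13, ys[3] = 13+2 = 15 → [9, 11, 13, 15, 6, 8, 2]
k=4: 6<15, ys[4] = 15+2 = 17 → [9, 11, 13, 15, 17, 8, 2]
k=5: 8<17, ys[5] = 17+2 = 19 → [9, 11, 13, 15, 17, 19, 2]
k=6: 2<19, ys[6] = 19+2 = 21 → [9, 11, 13, 15, 17, 19, 21]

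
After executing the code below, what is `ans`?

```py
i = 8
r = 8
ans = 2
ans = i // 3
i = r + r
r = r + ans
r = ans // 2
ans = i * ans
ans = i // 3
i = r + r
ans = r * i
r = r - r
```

ans = 8//3 = 2
i = 8+8 = 16
r = 8+2 = 10
r = 2//2 = 1
ans = 16*2 = 32
ans = 16//3 = 5
i = 1+1 = 2
ans = 1*2 = 2
r = 1-1 = 0

2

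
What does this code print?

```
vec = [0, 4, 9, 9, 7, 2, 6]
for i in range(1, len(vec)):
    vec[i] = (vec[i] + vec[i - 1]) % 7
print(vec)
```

i=1: vec[1] = (4+0)%7 = 4 → [0, 4, 9, 9, 7, 2, 6]
i=2: vec[2] = (9+4)%7 = 6 → [0, 4, 6, 9, 7, 2, 6]
i=3: vec[3] = (9+6)%7 = 1 → [0, 4, 6, 1, 7, 2, 6]
i=4: vec[4] = (7+1)%7 = 1 → [0, 4, 6, 1, 1, 2, 6]
i=5: vec[5] = (2+1)%7 = 3 → [0, 4, 6, 1, 1, 3, 6]
i=6: vec[6] = (6+3)%7 = 2 → [0, 4, 6, 1, 1, 3, 2]

[0, 4, 6, 1, 1, 3, 2]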